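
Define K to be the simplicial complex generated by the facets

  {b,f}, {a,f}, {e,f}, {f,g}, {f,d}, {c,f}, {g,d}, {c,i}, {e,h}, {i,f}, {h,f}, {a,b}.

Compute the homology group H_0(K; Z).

H_0 ≅ Z.

Order the vertices as a < b < c < d < e < f < g < h < i. Listing each simplex with vertices in this order, K has dimension 1 with simplices:

  0-simplices (9): a, b, c, d, e, f, g, h, i
  1-simplices (12): ab, af, bf, cf, ci, df, dg, ef, eh, fg, fh, fi

Hence C_0 ≅ Z^9, C_1 ≅ Z^12.

∂_1: C_1 → C_0 sends each edge [p,q] (with p < q) to q − p.
This gives a 9×12 integer matrix of rank 8; reducing to Smith normal form yields diagonal entries (1,1,1,1,1,1,1,1).

Computing H_k = (kernel of ∂_k) / (image of ∂_{k+1}):

  H_0: rank C_0 − rank ∂_1 = 9 − 8 = 1, and the invariant factors of ∂_1 are all 1, so H_0 ≅ Z.

(K is a triangulation of a wedge of 4 circles.)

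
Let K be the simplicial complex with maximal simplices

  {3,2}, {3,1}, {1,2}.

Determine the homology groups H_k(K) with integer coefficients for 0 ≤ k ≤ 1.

H_0 = Z,  H_1 = Z.

K has 3 vertices, 3 edges.
rank ∂_0 = 0, rank ∂_1 = 2 ⇒ b_0 = 3 − 0 − 2 = 1; all invariant factors of ∂_1 are 1 so no torsion. So H_0 = Z.
rank ∂_1 = 2, rank ∂_2 = 0 ⇒ b_1 = 3 − 2 − 0 = 1. So H_1 = Z.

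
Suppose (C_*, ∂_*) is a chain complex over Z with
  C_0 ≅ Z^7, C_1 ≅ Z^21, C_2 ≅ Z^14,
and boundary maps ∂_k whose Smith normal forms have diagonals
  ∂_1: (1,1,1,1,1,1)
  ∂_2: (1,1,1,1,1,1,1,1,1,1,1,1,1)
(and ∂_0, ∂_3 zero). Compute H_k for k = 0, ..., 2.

H_0 = Z,  H_1 = Z^2,  H_2 = Z.

H_0: b_0 = 7 − 0 − 6 = 1; torsion from ∂_1 factors > 1: none. So H_0 = Z.
H_1: b_1 = 21 − 6 − 13 = 2; torsion from ∂_2 factors > 1: none. So H_1 = Z^2.
H_2: b_2 = 14 − 13 − 0 = 1; torsion from ∂_3 factors > 1: none. So H_2 = Z.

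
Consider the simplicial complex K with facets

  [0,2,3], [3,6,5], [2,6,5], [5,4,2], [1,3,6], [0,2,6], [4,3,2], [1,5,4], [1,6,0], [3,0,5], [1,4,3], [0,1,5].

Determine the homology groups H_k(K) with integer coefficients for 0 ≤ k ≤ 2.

H_0 = Z,  H_1 = Z/2,  H_2 = 0.

K has 7 vertices, 18 edges, 12 triangles.
rank ∂_0 = 0, rank ∂_1 = 6 ⇒ b_0 = 7 − 0 − 6 = 1; all invariant factors of ∂_1 are 1 so no torsion. So H_0 = Z.
rank ∂_1 = 6, rank ∂_2 = 12 ⇒ b_1 = 18 − 6 − 12 = 0; ∂_2 has invariant factor(s) [2] giving torsion. So H_1 = Z/2.
rank ∂_2 = 12, rank ∂_3 = 0 ⇒ b_2 = 12 − 12 − 0 = 0. So H_2 = 0.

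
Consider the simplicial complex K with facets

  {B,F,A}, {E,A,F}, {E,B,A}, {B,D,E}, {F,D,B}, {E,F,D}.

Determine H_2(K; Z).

Take the total order A < B < D < E < F on the vertex set. Then K (dimension 2) consists of the simplices:

  0-simplices (5): A, B, D, E, F
  1-simplices (9): AB, AE, AF, BD, BE, BF, DE, DF, EF
  2-simplices (6): ABE, ABF, AEF, BDE, BDF, DEF

so the chain groups are C_0 ≅ Z^5, C_1 ≅ Z^9, C_2 ≅ Z^6.

The boundary map ∂_1: C_1 → C_0 sends each edge [p,q] (with p < q) to q − p. For instance
  ∂AF = F − A.
This gives a 5×9 integer matrix of rank 4; reducing to Smith normal form yields diagonal entries (1,1,1,1).

Boundary ∂_2: C_2 → C_1 maps a triangle to the signed sum of its edges. For instance
  ∂ABF = BF − AF + AB,
  ∂ABE = BE − AE + AB.
The resulting 9×6 matrix has rank 5, and its Smith normal form has invariant factors (1,1,1,1,1).

From H_k ≅ ker(∂_k) / im(∂_{k+1}) we obtain:

  H_2: rank ker ∂_2 − rank ∂_3 = (6 − 5) − 0 = 1, and there is no ∂_3, so H_2 = Z.

H_2 = Z.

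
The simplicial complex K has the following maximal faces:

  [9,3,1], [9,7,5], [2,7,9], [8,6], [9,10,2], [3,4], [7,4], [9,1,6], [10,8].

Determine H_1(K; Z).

We work with the vertex ordering 1 < 2 < 3 < 4 < 5 < 6 < 7 < 8 < 9 < 10. The simplices of K, each written with vertices in increasing order, are:

  0-simplices (10): [1], [2], [3], [4], [5], [6], [7], [8], [9], [10]
  1-simplices (16): [1,3], [1,6], [1,9], [2,7], [2,9], [2,10], [3,4], [3,9], [4,7], [5,7], [5,9], [6,8], [6,9], [7,9], [8,10], [9,10]
  2-simplices (5): [1,3,9], [1,6,9], [2,7,9], [2,9,10], [5,7,9]

giving chain groups C_0 ≅ Z^10, C_1 ≅ Z^16, C_2 ≅ Z^5.

The boundary map ∂_1: C_1 → C_0 is given by ∂[p,q] = [q] − [p].
This gives a 10×16 integer matrix of rank 9; reducing to Smith normal form yields diagonal entries (1,1,1,1,1,1,1,1,1).

Boundary ∂_2: C_2 → C_1 maps a triangle to the signed sum of its edges. For instance
  ∂[1,3,9] = [3,9] − [1,9] + [1,3],
  ∂[2,9,10] = [9,10] − [2,10] + [2,9].
The resulting 16×5 matrix has rank 5, and its Smith normal form has invariant factors (1,1,1,1,1).

Now H_k = ker ∂_k / im ∂_{k+1}, so:

  H_1: rank ker ∂_1 − rank ∂_2 = (16 − 9) − 5 = 2, and the invariant factors of ∂_2 are all 1, so H_1 = Z^2.

H_1 ≅ Z^2.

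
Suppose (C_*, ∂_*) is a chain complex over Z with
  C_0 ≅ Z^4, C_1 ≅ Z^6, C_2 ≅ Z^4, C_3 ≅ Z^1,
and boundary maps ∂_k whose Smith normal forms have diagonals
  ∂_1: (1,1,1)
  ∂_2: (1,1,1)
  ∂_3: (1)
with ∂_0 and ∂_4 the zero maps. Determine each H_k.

H_0: b_0 = 4 − 0 − 3 = 1; torsion from ∂_1 factors > 1: none. So H_0 ≅ Z.
H_1: b_1 = 6 − 3 − 3 = 0; torsion from ∂_2 factors > 1: none. So H_1 ≅ 0.
H_2: b_2 = 4 − 3 − 1 = 0; torsion from ∂_3 factors > 1: none. So H_2 ≅ 0.
H_3: b_3 = 1 − 1 − 0 = 0; torsion from ∂_4 factors > 1: none. So H_3 ≅ 0.

H_0 ≅ Z,  H_1 = 0,  H_2 = 0,  H_3 = 0.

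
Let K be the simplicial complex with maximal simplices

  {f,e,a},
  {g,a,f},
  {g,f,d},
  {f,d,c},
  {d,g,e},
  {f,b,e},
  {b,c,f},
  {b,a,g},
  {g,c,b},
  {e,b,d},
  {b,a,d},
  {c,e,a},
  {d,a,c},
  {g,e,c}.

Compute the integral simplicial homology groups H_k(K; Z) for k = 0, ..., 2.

H_0 ≅ Z,  H_1 ≅ Z^2,  H_2 ≅ Z.

Take the total order a < b < c < d < e < f < g on the vertex set. Then K (dimension 2) consists of the simplices:

  0-simplices (7): a, b, c, d, e, f, g
  1-simplices (21): ab, ac, ad, ae, af, ag, bc, bd, be, bf, bg, cd, ce, cf, cg, de, df, dg, ef, eg, fg
  2-simplices (14): abd, abg, acd, ace, aef, afg, bcf, bcg, bde, bef, cdf, ceg, deg, dfg

giving chain groups C_0 ≅ Z^7, C_1 ≅ Z^21, C_2 ≅ Z^14.

Boundary ∂_1: C_1 → C_0 is given by ∂[p,q] = [q] − [p].
The resulting 7×21 matrix has rank 6, and its Smith normal form has invariant factors (1,1,1,1,1,1).

∂_2: C_2 → C_1 maps a triangle to the signed sum of its edges. For instance
  ∂bcf = cf − bf + bc,
  ∂bde = de − be + bd.
The resulting 21×14 matrix has rank 13, and its Smith normal form has invariant factors (1,1,1,1,1,1,1,1,1,1,1,1,1).

Computing H_k = (kernel of ∂_k) / (image of ∂_{k+1}):

  H_0: rank C_0 − rank ∂_1 = 7 − 6 = 1, and the invariant factors of ∂_1 are all 1, so H_0 = Z.
  H_1: rank ker ∂_1 − rank ∂_2 = (21 − 6) − 13 = 2, and the invariant factors of ∂_2 are all 1, so H_1 = Z^2.
  H_2: rank ker ∂_2 − rank ∂_3 = (14 − 13) − 0 = 1, and there is no ∂_3, so H_2 = Z.

As a check, the Euler characteristic is 7 − 21 + 14 = 0, which agrees with 1 − 2 + 1 = 0.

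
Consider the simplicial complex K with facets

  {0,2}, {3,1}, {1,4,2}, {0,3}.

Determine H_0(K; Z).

Order the vertices as 0 < 1 < 2 < 3 < 4. Listing each simplex with vertices in this order, K has dimension 2 with simplices:

  0-simplices (5): [0], [1], [2], [3], [4]
  1-simplices (6): [0,2], [0,3], [1,2], [1,3], [1,4], [2,4]
  2-simplices (1): [1,2,4]

Hence C_0 ≅ Z^5, C_1 ≅ Z^6, C_2 ≅ Z^1.

The boundary map ∂_1: C_1 → C_0 maps an edge to its endpoints' difference, ∂[p,q] = q − p. For instance
  ∂[1,3] = [3] − [1].
The resulting 5×6 matrix has rank 4, and its Smith normal form has invariant factors (1,1,1,1).

The boundary map ∂_2: C_2 → C_1 acts by ∂[p,q,r] = [q,r] − [p,r] + [p,q]. For instance
  ∂[1,2,4] = [2,4] − [1,4] + [1,2].
As a 6×1 matrix over Z this has rank 1, with invariant factors (1).

Computing H_k = (kernel of ∂_k) / (image of ∂_{k+1}):

  H_0: rank C_0 − rank ∂_1 = 5 − 4 = 1, and the invariant factors of ∂_1 are all 1, so H_0 = Z.

H_0 = Z.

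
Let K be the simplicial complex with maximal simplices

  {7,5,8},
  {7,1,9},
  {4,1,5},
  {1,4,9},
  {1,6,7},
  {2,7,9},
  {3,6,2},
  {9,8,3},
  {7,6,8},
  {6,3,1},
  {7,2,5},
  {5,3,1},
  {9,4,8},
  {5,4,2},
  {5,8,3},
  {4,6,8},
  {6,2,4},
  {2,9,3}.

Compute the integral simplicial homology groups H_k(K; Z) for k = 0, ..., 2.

H_0 = Z,  H_1 = Z^2,  H_2 = Z.

We work with the vertex ordering 1 < 2 < 3 < 4 < 5 < 6 < 7 < 8 < 9. The simplices of K, each written with vertices in increasing order, are:

  0-simplices (9): [1], [2], [3], [4], [5], [6], [7], [8], [9]
  1-simplices (27): (27 of them)
  2-simplices (18): [1,3,5], [1,3,6], [1,4,5], [1,4,9], [1,6,7], [1,7,9], [2,3,6], [2,3,9], [2,4,5], [2,4,6], [2,5,7], [2,7,9], [3,5,8], [3,8,9], [4,6,8], [4,8,9], [5,7,8], [6,7,8]

so the chain groups are C_0 ≅ Z^9, C_1 ≅ Z^27, C_2 ≅ Z^18.

Boundary ∂_1: C_1 → C_0 sends each edge [p,q] (with p < q) to q − p. For instance
  ∂[3,9] = [9] − [3].
The resulting 9×27 matrix has rank 8, and its Smith normal form has invariant factors (1,1,1,1,1,1,1,1).

The boundary map ∂_2: C_2 → C_1 acts by ∂[p,q,r] = [q,r] − [p,r] + [p,q]. For instance
  ∂[2,4,6] = [4,6] − [2,6] + [2,4],
  ∂[1,7,9] = [7,9] − [1,9] + [1,7].
This gives a 27×18 integer matrix of rank 17; reducing to Smith normal form yields diagonal entries (1,1,1,1,1,1,1,1,1,1,1,1,1,1,1,1,1).

Now H_k = ker ∂_k / im ∂_{k+1}, so:

  H_0: rank C_0 − rank ∂_1 = 9 − 8 = 1, and the invariant factors of ∂_1 are all 1, so H_0 ≅ Z.
  H_1: rank ker ∂_1 − rank ∂_2 = (27 − 8) − 17 = 2, and the invariant factors of ∂_2 are all 1, so H_1 ≅ Z^2.
  H_2: rank ker ∂_2 − rank ∂_3 = (18 − 17) − 0 = 1, and there is no ∂_3, so H_2 ≅ Z.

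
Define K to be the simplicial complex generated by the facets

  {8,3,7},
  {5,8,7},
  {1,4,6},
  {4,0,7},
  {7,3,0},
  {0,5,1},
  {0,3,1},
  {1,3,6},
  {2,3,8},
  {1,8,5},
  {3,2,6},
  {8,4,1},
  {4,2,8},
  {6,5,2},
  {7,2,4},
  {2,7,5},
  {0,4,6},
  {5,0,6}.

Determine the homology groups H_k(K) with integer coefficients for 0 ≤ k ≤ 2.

H_0 ≅ Z,  H_1 ≅ Z ⊕ Z/2,  H_2 = 0.

Order the vertices as 0 < 1 < 2 < 3 < 4 < 5 < 6 < 7 < 8. Listing each simplex with vertices in this order, K has dimension 2 with simplices:

  0-simplices (9): [0], [1], [2], [3], [4], [5], [6], [7], [8]
  1-simplices (27): (27 of them)
  2-simplices (18): [0,1,3], [0,1,5], [0,3,7], [0,4,6], [0,4,7], [0,5,6], [1,3,6], [1,4,6], [1,4,8], [1,5,8], [2,3,6], [2,3,8], [2,4,7], [2,4,8], [2,5,6], [2,5,7], [3,7,8], [5,7,8]

giving chain groups C_0 ≅ Z^9, C_1 ≅ Z^27, C_2 ≅ Z^18.

The boundary map ∂_1: C_1 → C_0 maps an edge to its endpoints' difference, ∂[p,q] = q − p. For instance
  ∂[0,5] = [5] − [0].
As a 9×27 matrix over Z this has rank 8, with invariant factors (1,1,1,1,1,1,1,1).

Boundary ∂_2: C_2 → C_1 acts by ∂[p,q,r] = [q,r] − [p,r] + [p,q]. For instance
  ∂[0,4,6] = [4,6] − [0,6] + [0,4],
  ∂[1,4,8] = [4,8] − [1,8] + [1,4].
The 27×18 boundary matrix has rank 18 and Smith normal form diag(1,1,1,1,1,1,1,1,1,1,1,1,1,1,1,1,1,2).

From H_k ≅ ker(∂_k) / im(∂_{k+1}) we obtain:

  H_0: rank C_0 − rank ∂_1 = 9 − 8 = 1, and the invariant factors of ∂_1 are all 1, so H_0 ≅ Z.
  H_1: rank ker ∂_1 − rank ∂_2 = (27 − 8) − 18 = 1, and ∂_2 has invariant factor 2 > 1, so H_1 ≅ Z ⊕ Z/2.
  H_2: rank ker ∂_2 − rank ∂_3 = (18 − 18) − 0 = 0, and there is no ∂_3, so H_2 ≅ 0.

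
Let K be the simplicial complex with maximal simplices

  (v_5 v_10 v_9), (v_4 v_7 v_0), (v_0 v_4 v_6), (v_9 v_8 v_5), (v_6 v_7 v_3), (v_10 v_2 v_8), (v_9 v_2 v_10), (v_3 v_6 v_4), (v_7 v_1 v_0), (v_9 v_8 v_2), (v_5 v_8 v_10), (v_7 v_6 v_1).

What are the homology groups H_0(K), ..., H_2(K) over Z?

Take the total order v_0 < v_1 < v_2 < v_3 < v_4 < v_5 < v_6 < v_7 < v_8 < v_9 < v_10 on the vertex set. Then K (dimension 2) consists of the simplices:

  0-simplices (11): [v_0], [v_1], [v_2], [v_3], [v_4], [v_5], [v_6], [v_7], [v_8], [v_9], [v_10]
  1-simplices (21): (21 of them)
  2-simplices (12): (12 of them)

Hence C_0 ≅ Z^11, C_1 ≅ Z^21, C_2 ≅ Z^12.

∂_1: C_1 → C_0 sends each edge [p,q] (with p < q) to q − p. For instance
  ∂[v_0,v_1] = [v_1] − [v_0].
As a 11×21 matrix over Z this has rank 9, with invariant factors (1,1,1,1,1,1,1,1,1).

∂_2: C_2 → C_1 sends each 2-simplex [p,q,r] to [q,r] − [p,r] + [p,q]. For instance
  ∂[v_2,v_8,v_9] = [v_8,v_9] − [v_2,v_9] + [v_2,v_8],
  ∂[v_2,v_8,v_10] = [v_8,v_10] − [v_2,v_10] + [v_2,v_8].
This gives a 21×12 integer matrix of rank 11; reducing to Smith normal form yields diagonal entries (1,1,1,1,1,1,1,1,1,1,1).

Reading off H_k = ker ∂_k / im ∂_{k+1}:

  H_0: rank C_0 − rank ∂_1 = 11 − 9 = 2, and the invariant factors of ∂_1 are all 1, so H_0 ≅ Z^2.
  H_1: rank ker ∂_1 − rank ∂_2 = (21 − 9) − 11 = 1, and the invariant factors of ∂_2 are all 1, so H_1 ≅ Z.
  H_2: rank ker ∂_2 − rank ∂_3 = (12 − 11) − 0 = 1, and there is no ∂_3, so H_2 ≅ Z.

H_0 = Z^2,  H_1 = Z,  H_2 = Z.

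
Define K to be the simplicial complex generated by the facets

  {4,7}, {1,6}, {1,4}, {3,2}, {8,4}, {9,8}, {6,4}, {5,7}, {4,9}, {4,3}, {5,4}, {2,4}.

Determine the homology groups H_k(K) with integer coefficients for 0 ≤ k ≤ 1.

H_0 ≅ Z,  H_1 ≅ Z^4.

Fix the vertex order 1 < 2 < 3 < 4 < 5 < 6 < 7 < 8 < 9 and write every simplex with vertices in increasing order. Then dim K = 1 and the simplices of K are:

  0-simplices (9): [1], [2], [3], [4], [5], [6], [7], [8], [9]
  1-simplices (12): [1,4], [1,6], [2,3], [2,4], [3,4], [4,5], [4,6], [4,7], [4,8], [4,9], [5,7], [8,9]

Hence C_0 ≅ Z^9, C_1 ≅ Z^12.

∂_1: C_1 → C_0 maps an edge to its endpoints' difference, ∂[p,q] = q − p.
The 9×12 boundary matrix has rank 8 and Smith normal form diag(1,1,1,1,1,1,1,1).

Now H_k = ker ∂_k / im ∂_{k+1}, so:

  H_0: rank C_0 − rank ∂_1 = 9 − 8 = 1, and the invariant factors of ∂_1 are all 1, so H_0 ≅ Z.
  H_1: rank ker ∂_1 − rank ∂_2 = (12 − 8) − 0 = 4, and there is no ∂_2, so H_1 ≅ Z^4.

(K is a triangulation of a wedge of 4 circles.)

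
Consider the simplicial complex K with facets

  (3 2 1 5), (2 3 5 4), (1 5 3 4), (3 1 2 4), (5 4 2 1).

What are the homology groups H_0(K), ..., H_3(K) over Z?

Fix the vertex order 1 < 2 < 3 < 4 < 5 and write every simplex with vertices in increasing order. Then dim K = 3 and the simplices of K are:

  0-simplices (5): [1], [2], [3], [4], [5]
  1-simplices (10): [1,2], [1,3], [1,4], [1,5], [2,3], [2,4], [2,5], [3,4], [3,5], [4,5]
  2-simplices (10): [1,2,3], [1,2,4], [1,2,5], [1,3,4], [1,3,5], [1,4,5], [2,3,4], [2,3,5], [2,4,5], [3,4,5]
  3-simplices (5): [1,2,3,4], [1,2,3,5], [1,2,4,5], [1,3,4,5], [2,3,4,5]

giving chain groups C_0 ≅ Z^5, C_1 ≅ Z^10, C_2 ≅ Z^10, C_3 ≅ Z^5.

Boundary ∂_1: C_1 → C_0 maps an edge to its endpoints' difference, ∂[p,q] = q − p.
This gives a 5×10 integer matrix of rank 4; reducing to Smith normal form yields diagonal entries (1,1,1,1).

Boundary ∂_2: C_2 → C_1 acts by ∂[p,q,r] = [q,r] − [p,r] + [p,q]. For instance
  ∂[1,4,5] = [4,5] − [1,5] + [1,4],
  ∂[1,3,4] = [3,4] − [1,4] + [1,3].
The 10×10 boundary matrix has rank 6 and Smith normal form diag(1,1,1,1,1,1).

∂_3: C_3 → C_2 sends each 3-simplex σ to the alternating sum Σ_i (−1)^i (σ with its i-th vertex removed). For instance
  ∂[1,2,3,4] = [2,3,4] − [1,3,4] + [1,2,4] − [1,2,3],
  ∂[1,2,4,5] = [2,4,5] − [1,4,5] + [1,2,5] − [1,2,4].
The 10×5 boundary matrix has rank 4 and Smith normal form diag(1,1,1,1).

From H_k ≅ ker(∂_k) / im(∂_{k+1}) we obtain:

  H_0: rank C_0 − rank ∂_1 = 5 − 4 = 1, and the invariant factors of ∂_1 are all 1, so H_0 = Z.
  H_1: rank ker ∂_1 − rank ∂_2 = (10 − 4) − 6 = 0, and the invariant factors of ∂_2 are all 1, so H_1 = 0.
  H_2: rank ker ∂_2 − rank ∂_3 = (10 − 6) − 4 = 0, and the invariant factors of ∂_3 are all 1, so H_2 = 0.
  H_3: rank ker ∂_3 − rank ∂_4 = (5 − 4) − 0 = 1, and there is no ∂_4, so H_3 = Z.

(K is a triangulation of the 3-sphere S^3.)

H_0 ≅ Z,  H_1 = 0,  H_2 = 0,  H_3 ≅ Z.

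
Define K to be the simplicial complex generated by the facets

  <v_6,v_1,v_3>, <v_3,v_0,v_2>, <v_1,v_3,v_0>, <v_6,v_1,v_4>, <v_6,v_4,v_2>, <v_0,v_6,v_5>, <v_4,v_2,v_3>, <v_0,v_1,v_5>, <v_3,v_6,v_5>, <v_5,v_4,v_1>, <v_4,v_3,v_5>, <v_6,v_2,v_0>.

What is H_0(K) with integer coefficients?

H_0 = Z.

Take the total order v_0 < v_1 < v_2 < v_3 < v_4 < v_5 < v_6 on the vertex set. Then K (dimension 2) consists of the simplices:

  0-simplices (7): [v_0], [v_1], [v_2], [v_3], [v_4], [v_5], [v_6]
  1-simplices (18): (18 of them)
  2-simplices (12): (12 of them)

so the chain groups are C_0 ≅ Z^7, C_1 ≅ Z^18, C_2 ≅ Z^12.

Boundary ∂_1: C_1 → C_0 maps an edge to its endpoints' difference, ∂[p,q] = q − p.
This gives a 7×18 integer matrix of rank 6; reducing to Smith normal form yields diagonal entries (1,1,1,1,1,1).

The boundary map ∂_2: C_2 → C_1 maps a triangle to the signed sum of its edges. For instance
  ∂[v_0,v_5,v_6] = [v_5,v_6] − [v_0,v_6] + [v_0,v_5],
  ∂[v_3,v_4,v_5] = [v_4,v_5] − [v_3,v_5] + [v_3,v_4].
This gives a 18×12 integer matrix of rank 12; reducing to Smith normal form yields diagonal entries (1,1,1,1,1,1,1,1,1,1,1,2).

Computing H_k = (kernel of ∂_k) / (image of ∂_{k+1}):

  H_0: rank C_0 − rank ∂_1 = 7 − 6 = 1, and the invariant factors of ∂_1 are all 1, so H_0 ≅ Z.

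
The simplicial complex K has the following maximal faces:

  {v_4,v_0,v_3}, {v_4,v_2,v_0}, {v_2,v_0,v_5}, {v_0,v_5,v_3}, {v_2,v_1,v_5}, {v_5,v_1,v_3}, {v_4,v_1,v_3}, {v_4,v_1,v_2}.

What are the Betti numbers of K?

b_0 = 1, b_1 = 0, b_2 = 1.

K has 6 vertices, 12 edges, 8 triangles.
rank ∂_0 = 0, rank ∂_1 = 5 ⇒ b_0 = 6 − 0 − 5 = 1; all invariant factors of ∂_1 are 1 so no torsion. So H_0 = Z.
rank ∂_1 = 5, rank ∂_2 = 7 ⇒ b_1 = 12 − 5 − 7 = 0; all invariant factors of ∂_2 are 1 so no torsion. So H_1 = 0.
rank ∂_2 = 7, rank ∂_3 = 0 ⇒ b_2 = 8 − 7 − 0 = 1. So H_2 = Z.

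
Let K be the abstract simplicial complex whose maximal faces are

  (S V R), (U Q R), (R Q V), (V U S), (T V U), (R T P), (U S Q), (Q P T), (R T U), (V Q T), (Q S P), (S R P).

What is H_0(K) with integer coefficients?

Fix the vertex order P < Q < R < S < T < U < V and write every simplex with vertices in increasing order. Then dim K = 2 and the simplices of K are:

  0-simplices (7): P, Q, R, S, T, U, V
  1-simplices (18): PQ, PR, PS, PT, QR, QS, QT, QU, QV, RS, RT, RU, RV, SU, SV, TU, TV, UV
  2-simplices (12): PQS, PQT, PRS, PRT, QRU, QRV, QSU, QTV, RSV, RTU, SUV, TUV

so the chain groups are C_0 ≅ Z^7, C_1 ≅ Z^18, C_2 ≅ Z^12.

Boundary ∂_1: C_1 → C_0 is given by ∂[p,q] = [q] − [p].
This gives a 7×18 integer matrix of rank 6; reducing to Smith normal form yields diagonal entries (1,1,1,1,1,1).

∂_2: C_2 → C_1 acts by ∂[p,q,r] = [q,r] − [p,r] + [p,q]. For instance
  ∂QTV = TV − QV + QT,
  ∂QRU = RU − QU + QR.
The resulting 18×12 matrix has rank 12, and its Smith normal form has invariant factors (1,1,1,1,1,1,1,1,1,1,1,2).

Reading off H_k = ker ∂_k / im ∂_{k+1}:

  H_0: rank C_0 − rank ∂_1 = 7 − 6 = 1, and the invariant factors of ∂_1 are all 1, so H_0 ≅ Z.

H_0 ≅ Z.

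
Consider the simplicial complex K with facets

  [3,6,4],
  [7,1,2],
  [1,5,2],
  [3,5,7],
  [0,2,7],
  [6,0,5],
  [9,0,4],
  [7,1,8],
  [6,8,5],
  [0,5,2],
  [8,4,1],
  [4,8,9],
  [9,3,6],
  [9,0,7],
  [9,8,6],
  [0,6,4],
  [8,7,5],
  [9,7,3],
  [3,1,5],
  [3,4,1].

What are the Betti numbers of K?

b_0 = 1, b_1 = 1, b_2 = 0.

Fix the vertex order 0 < 1 < 2 < 3 < 4 < 5 < 6 < 7 < 8 < 9 and write every simplex with vertices in increasing order. Then dim K = 2 and the simplices of K are:

  0-simplices (10): [0], [1], [2], [3], [4], [5], [6], [7], [8], [9]
  1-simplices (30): (30 of them)
  2-simplices (20): (20 of them)

giving chain groups C_0 ≅ Z^10, C_1 ≅ Z^30, C_2 ≅ Z^20.

Boundary ∂_1: C_1 → C_0 sends each edge [p,q] (with p < q) to q − p. For instance
  ∂[0,7] = [7] − [0].
This gives a 10×30 integer matrix of rank 9; reducing to Smith normal form yields diagonal entries (1,1,1,1,1,1,1,1,1).

Boundary ∂_2: C_2 → C_1 acts by ∂[p,q,r] = [q,r] − [p,r] + [p,q]. For instance
  ∂[1,4,8] = [4,8] − [1,8] + [1,4],
  ∂[4,8,9] = [8,9] − [4,9] + [4,8].
The 30×20 boundary matrix has rank 20 and Smith normal form diag(1,1,1,1,1,1,1,1,1,1,1,1,1,1,1,1,1,1,1,2).

From H_k ≅ ker(∂_k) / im(∂_{k+1}) we obtain:

  H_0: rank C_0 − rank ∂_1 = 10 − 9 = 1, and the invariant factors of ∂_1 are all 1, so H_0 ≅ Z.
  H_1: rank ker ∂_1 − rank ∂_2 = (30 − 9) − 20 = 1, and ∂_2 has invariant factor 2 > 1, so H_1 ≅ Z ⊕ Z/2.
  H_2: rank ker ∂_2 − rank ∂_3 = (20 − 20) − 0 = 0, and there is no ∂_3, so H_2 ≅ 0.

As a check, the Euler characteristic is 10 − 30 + 20 = 0, which agrees with 1 − 1 + 0 = 0.

Hence the Betti numbers are b_0 = 1, b_1 = 1, b_2 = 0.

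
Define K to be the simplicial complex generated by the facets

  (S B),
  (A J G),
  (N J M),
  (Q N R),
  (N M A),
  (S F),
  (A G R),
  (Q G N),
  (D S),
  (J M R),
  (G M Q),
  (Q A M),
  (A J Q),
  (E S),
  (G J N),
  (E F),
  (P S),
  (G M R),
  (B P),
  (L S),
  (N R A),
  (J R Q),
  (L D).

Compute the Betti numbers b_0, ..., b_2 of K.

Fix the vertex order A < B < D < E < F < G < J < L < M < N < P < Q < R < S and write every simplex with vertices in increasing order. Then dim K = 2 and the simplices of K are:

  0-simplices (14): A, B, D, E, F, G, J, L, M, N, P, Q, R, S
  1-simplices (30): AG, AJ, AM, AN, AQ, AR, BP, BS, DL, DS, EF, ES, FS, GJ, GM, GN, GQ, GR, JM, JN, JQ, JR, LS, MN, MQ, MR, NQ, NR, PS, QR
  2-simplices (14): AGJ, AGR, AJQ, AMN, AMQ, ANR, GJN, GMQ, GMR, GNQ, JMN, JMR, JQR, NQR

so the chain groups are C_0 ≅ Z^14, C_1 ≅ Z^30, C_2 ≅ Z^14.

∂_1: C_1 → C_0 is given by ∂[p,q] = [q] − [p]. For instance
  ∂MQ = Q − M.
This gives a 14×30 integer matrix of rank 12; reducing to Smith normal form yields diagonal entries (1,1,1,1,1,1,1,1,1,1,1,1).

∂_2: C_2 → C_1 acts by ∂[p,q,r] = [q,r] − [p,r] + [p,q]. For instance
  ∂GMQ = MQ − GQ + GM,
  ∂GMR = MR − GR + GM.
The 30×14 boundary matrix has rank 13 and Smith normal form diag(1,1,1,1,1,1,1,1,1,1,1,1,1).

Reading off H_k = ker ∂_k / im ∂_{k+1}:

  H_0: rank C_0 − rank ∂_1 = 14 − 12 = 2, and the invariant factors of ∂_1 are all 1, so H_0 ≅ Z^2.
  H_1: rank ker ∂_1 − rank ∂_2 = (30 − 12) − 13 = 5, and the invariant factors of ∂_2 are all 1, so H_1 ≅ Z^5.
  H_2: rank ker ∂_2 − rank ∂_3 = (14 − 13) − 0 = 1, and there is no ∂_3, so H_2 ≅ Z.

Hence the Betti numbers are b_0 = 2, b_1 = 5, b_2 = 1.

b_0 = 2, b_1 = 5, b_2 = 1.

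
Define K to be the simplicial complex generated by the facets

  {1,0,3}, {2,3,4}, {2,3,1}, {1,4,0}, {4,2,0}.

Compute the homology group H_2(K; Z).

H_2 ≅ 0.

Take the total order 0 < 1 < 2 < 3 < 4 on the vertex set. Then K (dimension 2) consists of the simplices:

  0-simplices (5): [0], [1], [2], [3], [4]
  1-simplices (10): [0,1], [0,2], [0,3], [0,4], [1,2], [1,3], [1,4], [2,3], [2,4], [3,4]
  2-simplices (5): [0,1,3], [0,1,4], [0,2,4], [1,2,3], [2,3,4]

giving chain groups C_0 ≅ Z^5, C_1 ≅ Z^10, C_2 ≅ Z^5.

The boundary map ∂_1: C_1 → C_0 maps an edge to its endpoints' difference, ∂[p,q] = q − p.
This gives a 5×10 integer matrix of rank 4; reducing to Smith normal form yields diagonal entries (1,1,1,1).

Boundary ∂_2: C_2 → C_1 acts by ∂[p,q,r] = [q,r] − [p,r] + [p,q]. For instance
  ∂[2,3,4] = [3,4] − [2,4] + [2,3],
  ∂[0,1,3] = [1,3] − [0,3] + [0,1].
As a 10×5 matrix over Z this has rank 5, with invariant factors (1,1,1,1,1).

From H_k ≅ ker(∂_k) / im(∂_{k+1}) we obtain:

  H_2: rank ker ∂_2 − rank ∂_3 = (5 − 5) − 0 = 0, and there is no ∂_3, so H_2 ≅ 0.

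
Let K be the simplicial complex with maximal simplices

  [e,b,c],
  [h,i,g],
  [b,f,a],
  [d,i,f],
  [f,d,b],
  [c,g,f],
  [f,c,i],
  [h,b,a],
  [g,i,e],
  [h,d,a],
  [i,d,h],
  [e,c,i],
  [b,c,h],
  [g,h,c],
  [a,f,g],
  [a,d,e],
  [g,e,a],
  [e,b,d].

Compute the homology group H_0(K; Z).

K has 9 vertices, 27 edges, 18 triangles.
rank ∂_0 = 0, rank ∂_1 = 8 ⇒ b_0 = 9 − 0 − 8 = 1; all invariant factors of ∂_1 are 1 so no torsion. So H_0 ≅ Z.

H_0 ≅ Z.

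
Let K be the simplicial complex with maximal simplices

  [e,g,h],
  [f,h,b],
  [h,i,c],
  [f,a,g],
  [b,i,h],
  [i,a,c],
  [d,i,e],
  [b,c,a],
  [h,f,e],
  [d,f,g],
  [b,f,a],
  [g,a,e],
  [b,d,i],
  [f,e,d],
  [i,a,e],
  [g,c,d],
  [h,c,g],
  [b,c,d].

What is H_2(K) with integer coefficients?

H_2 ≅ 0.

Fix the vertex order a < b < c < d < e < f < g < h < i and write every simplex with vertices in increasing order. Then dim K = 2 and the simplices of K are:

  0-simplices (9): a, b, c, d, e, f, g, h, i
  1-simplices (27): ab, ac, ae, af, ag, ai, bc, bd, bf, bh, bi, cd, cg, ch, ci, de, df, dg, di, ef, eg, eh, ei, fg, fh, gh, hi
  2-simplices (18): abc, abf, aci, aeg, aei, afg, bcd, bdi, bfh, bhi, cdg, cgh, chi, def, dei, dfg, efh, egh

giving chain groups C_0 ≅ Z^9, C_1 ≅ Z^27, C_2 ≅ Z^18.

Boundary ∂_1: C_1 → C_0 maps an edge to its endpoints' difference, ∂[p,q] = q − p. For instance
  ∂ac = c − a.
The resulting 9×27 matrix has rank 8, and its Smith normal form has invariant factors (1,1,1,1,1,1,1,1).

The boundary map ∂_2: C_2 → C_1 sends each 2-simplex [p,q,r] to [q,r] − [p,r] + [p,q]. For instance
  ∂dei = ei − di + de,
  ∂afg = fg − ag + af.
The resulting 27×18 matrix has rank 18, and its Smith normal form has invariant factors (1,1,1,1,1,1,1,1,1,1,1,1,1,1,1,1,1,2).

From H_k ≅ ker(∂_k) / im(∂_{k+1}) we obtain:

  H_2: rank ker ∂_2 − rank ∂_3 = (18 − 18) − 0 = 0, and there is no ∂_3, so H_2 = 0.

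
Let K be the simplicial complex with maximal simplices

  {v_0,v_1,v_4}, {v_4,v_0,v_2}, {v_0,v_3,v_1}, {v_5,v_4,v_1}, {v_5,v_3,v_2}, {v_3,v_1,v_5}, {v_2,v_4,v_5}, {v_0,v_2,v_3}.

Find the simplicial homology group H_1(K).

Take the total order v_0 < v_1 < v_2 < v_3 < v_4 < v_5 on the vertex set. Then K (dimension 2) consists of the simplices:

  0-simplices (6): [v_0], [v_1], [v_2], [v_3], [v_4], [v_5]
  1-simplices (12): [v_0,v_1], [v_0,v_2], [v_0,v_3], [v_0,v_4], [v_1,v_3], [v_1,v_4], [v_1,v_5], [v_2,v_3], [v_2,v_4], [v_2,v_5], [v_3,v_5], [v_4,v_5]
  2-simplices (8): [v_0,v_1,v_3], [v_0,v_1,v_4], [v_0,v_2,v_3], [v_0,v_2,v_4], [v_1,v_3,v_5], [v_1,v_4,v_5], [v_2,v_3,v_5], [v_2,v_4,v_5]

Hence C_0 ≅ Z^6, C_1 ≅ Z^12, C_2 ≅ Z^8.

Boundary ∂_1: C_1 → C_0 is given by ∂[p,q] = [q] − [p].
The 6×12 boundary matrix has rank 5 and Smith normal form diag(1,1,1,1,1).

Boundary ∂_2: C_2 → C_1 maps a triangle to the signed sum of its edges. For instance
  ∂[v_0,v_1,v_4] = [v_1,v_4] − [v_0,v_4] + [v_0,v_1],
  ∂[v_1,v_4,v_5] = [v_4,v_5] − [v_1,v_5] + [v_1,v_4].
The resulting 12×8 matrix has rank 7, and its Smith normal form has invariant factors (1,1,1,1,1,1,1).

Computing H_k = (kernel of ∂_k) / (image of ∂_{k+1}):

  H_1: rank ker ∂_1 − rank ∂_2 = (12 − 5) − 7 = 0, and the invariant factors of ∂_2 are all 1, so H_1 = 0.

H_1 = 0.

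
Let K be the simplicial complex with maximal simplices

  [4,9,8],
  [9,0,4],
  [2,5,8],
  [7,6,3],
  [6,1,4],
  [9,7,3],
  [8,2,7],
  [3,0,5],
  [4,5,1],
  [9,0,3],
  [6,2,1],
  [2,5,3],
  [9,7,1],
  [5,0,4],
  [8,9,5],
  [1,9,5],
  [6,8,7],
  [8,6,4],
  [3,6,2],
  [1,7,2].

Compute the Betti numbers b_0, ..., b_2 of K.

b_0 = 1, b_1 = 1, b_2 = 0.

We work with the vertex ordering 0 < 1 < 2 < 3 < 4 < 5 < 6 < 7 < 8 < 9. The simplices of K, each written with vertices in increasing order, are:

  0-simplices (10): [0], [1], [2], [3], [4], [5], [6], [7], [8], [9]
  1-simplices (30): (30 of them)
  2-simplices (20): (20 of them)

Hence C_0 ≅ Z^10, C_1 ≅ Z^30, C_2 ≅ Z^20.

The boundary map ∂_1: C_1 → C_0 maps an edge to its endpoints' difference, ∂[p,q] = q − p.
The resulting 10×30 matrix has rank 9, and its Smith normal form has invariant factors (1,1,1,1,1,1,1,1,1).

Boundary ∂_2: C_2 → C_1 acts by ∂[p,q,r] = [q,r] − [p,r] + [p,q]. For instance
  ∂[2,3,5] = [3,5] − [2,5] + [2,3],
  ∂[1,2,6] = [2,6] − [1,6] + [1,2].
The resulting 30×20 matrix has rank 20, and its Smith normal form has invariant factors (1,1,1,1,1,1,1,1,1,1,1,1,1,1,1,1,1,1,1,2).

Computing H_k = (kernel of ∂_k) / (image of ∂_{k+1}):

  H_0: rank C_0 − rank ∂_1 = 10 − 9 = 1, and the invariant factors of ∂_1 are all 1, so H_0 ≅ Z.
  H_1: rank ker ∂_1 − rank ∂_2 = (30 − 9) − 20 = 1, and ∂_2 has invariant factor 2 > 1, so H_1 ≅ Z ⊕ Z_2.
  H_2: rank ker ∂_2 − rank ∂_3 = (20 − 20) − 0 = 0, and there is no ∂_3, so H_2 ≅ 0.

As a check, the Euler characteristic is 10 − 30 + 20 = 0, which agrees with 1 − 1 + 0 = 0.

Hence the Betti numbers are b_0 = 1, b_1 = 1, b_2 = 0.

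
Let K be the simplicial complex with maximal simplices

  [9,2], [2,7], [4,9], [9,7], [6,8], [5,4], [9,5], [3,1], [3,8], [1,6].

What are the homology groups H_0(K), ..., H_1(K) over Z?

Take the total order 1 < 2 < 3 < 4 < 5 < 6 < 7 < 8 < 9 on the vertex set. Then K (dimension 1) consists of the simplices:

  0-simplices (9): [1], [2], [3], [4], [5], [6], [7], [8], [9]
  1-simplices (10): [1,3], [1,6], [2,7], [2,9], [3,8], [4,5], [4,9], [5,9], [6,8], [7,9]

so the chain groups are C_0 ≅ Z^9, C_1 ≅ Z^10.

The boundary map ∂_1: C_1 → C_0 is given by ∂[p,q] = [q] − [p].
As a 9×10 matrix over Z this has rank 7, with invariant factors (1,1,1,1,1,1,1).

Now H_k = ker ∂_k / im ∂_{k+1}, so:

  H_0: rank C_0 − rank ∂_1 = 9 − 7 = 2, and the invariant factors of ∂_1 are all 1, so H_0 ≅ Z^2.
  H_1: rank ker ∂_1 − rank ∂_2 = (10 − 7) − 0 = 3, and there is no ∂_2, so H_1 ≅ Z^3.

(K is a triangulation of the disjoint union of the circle S^1 and a wedge of 2 circles.)

H_0 ≅ Z^2,  H_1 ≅ Z^3.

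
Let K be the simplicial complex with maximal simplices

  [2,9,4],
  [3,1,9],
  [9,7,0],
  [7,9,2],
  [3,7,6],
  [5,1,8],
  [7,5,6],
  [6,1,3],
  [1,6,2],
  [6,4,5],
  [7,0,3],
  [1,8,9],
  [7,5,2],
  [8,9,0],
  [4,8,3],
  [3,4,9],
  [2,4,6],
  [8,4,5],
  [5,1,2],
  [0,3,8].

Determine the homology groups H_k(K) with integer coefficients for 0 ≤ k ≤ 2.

H_0 ≅ Z,  H_1 ≅ Z ⊕ Z/2,  H_2 = 0.

K has 10 vertices, 30 edges, 20 triangles.
rank ∂_0 = 0, rank ∂_1 = 9 ⇒ b_0 = 10 − 0 − 9 = 1; all invariant factors of ∂_1 are 1 so no torsion. So H_0 ≅ Z.
rank ∂_1 = 9, rank ∂_2 = 20 ⇒ b_1 = 30 − 9 − 20 = 1; ∂_2 has invariant factor(s) [2] giving torsion. So H_1 ≅ Z ⊕ Z/2.
rank ∂_2 = 20, rank ∂_3 = 0 ⇒ b_2 = 20 − 20 − 0 = 0. So H_2 ≅ 0.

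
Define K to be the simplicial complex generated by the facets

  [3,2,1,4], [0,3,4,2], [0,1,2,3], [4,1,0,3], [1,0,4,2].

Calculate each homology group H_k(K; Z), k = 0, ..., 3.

H_0 = Z,  H_1 = 0,  H_2 = 0,  H_3 = Z.

Fix the vertex order 0 < 1 < 2 < 3 < 4 and write every simplex with vertices in increasing order. Then dim K = 3 and the simplices of K are:

  0-simplices (5): [0], [1], [2], [3], [4]
  1-simplices (10): [0,1], [0,2], [0,3], [0,4], [1,2], [1,3], [1,4], [2,3], [2,4], [3,4]
  2-simplices (10): [0,1,2], [0,1,3], [0,1,4], [0,2,3], [0,2,4], [0,3,4], [1,2,3], [1,2,4], [1,3,4], [2,3,4]
  3-simplices (5): [0,1,2,3], [0,1,2,4], [0,1,3,4], [0,2,3,4], [1,2,3,4]

Hence C_0 ≅ Z^5, C_1 ≅ Z^10, C_2 ≅ Z^10, C_3 ≅ Z^5.

The boundary map ∂_1: C_1 → C_0 is given by ∂[p,q] = [q] − [p]. For instance
  ∂[0,2] = [2] − [0].
As a 5×10 matrix over Z this has rank 4, with invariant factors (1,1,1,1).

Boundary ∂_2: C_2 → C_1 maps a triangle to the signed sum of its edges. For instance
  ∂[0,1,3] = [1,3] − [0,3] + [0,1],
  ∂[0,1,4] = [1,4] − [0,4] + [0,1].
This gives a 10×10 integer matrix of rank 6; reducing to Smith normal form yields diagonal entries (1,1,1,1,1,1).

The boundary map ∂_3: C_3 → C_2 sends each 3-simplex σ to the alternating sum Σ_i (−1)^i (σ with its i-th vertex removed). For instance
  ∂[0,2,3,4] = [2,3,4] − [0,3,4] + [0,2,4] − [0,2,3],
  ∂[0,1,3,4] = [1,3,4] − [0,3,4] + [0,1,4] − [0,1,3].
The resulting 10×5 matrix has rank 4, and its Smith normal form has invariant factors (1,1,1,1).

Reading off H_k = ker ∂_k / im ∂_{k+1}:

  H_0: rank C_0 − rank ∂_1 = 5 − 4 = 1, and the invariant factors of ∂_1 are all 1, so H_0 = Z.
  H_1: rank ker ∂_1 − rank ∂_2 = (10 − 4) − 6 = 0, and the invariant factors of ∂_2 are all 1, so H_1 = 0.
  H_2: rank ker ∂_2 − rank ∂_3 = (10 − 6) − 4 = 0, and the invariant factors of ∂_3 are all 1, so H_2 = 0.
  H_3: rank ker ∂_3 − rank ∂_4 = (5 − 4) − 0 = 1, and there is no ∂_4, so H_3 = Z.

(K is a triangulation of the 3-sphere S^3.)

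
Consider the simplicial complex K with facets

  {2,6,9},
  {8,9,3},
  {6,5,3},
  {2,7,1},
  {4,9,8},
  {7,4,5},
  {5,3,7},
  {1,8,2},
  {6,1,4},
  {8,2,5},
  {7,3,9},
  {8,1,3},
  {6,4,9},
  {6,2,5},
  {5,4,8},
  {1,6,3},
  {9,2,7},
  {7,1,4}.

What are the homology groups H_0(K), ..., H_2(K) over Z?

We work with the vertex ordering 1 < 2 < 3 < 4 < 5 < 6 < 7 < 8 < 9. The simplices of K, each written with vertices in increasing order, are:

  0-simplices (9): [1], [2], [3], [4], [5], [6], [7], [8], [9]
  1-simplices (27): (27 of them)
  2-simplices (18): [1,2,7], [1,2,8], [1,3,6], [1,3,8], [1,4,6], [1,4,7], [2,5,6], [2,5,8], [2,6,9], [2,7,9], [3,5,6], [3,5,7], [3,7,9], [3,8,9], [4,5,7], [4,5,8], [4,6,9], [4,8,9]

Hence C_0 ≅ Z^9, C_1 ≅ Z^27, C_2 ≅ Z^18.

Boundary ∂_1: C_1 → C_0 maps an edge to its endpoints' difference, ∂[p,q] = q − p. For instance
  ∂[1,7] = [7] − [1].
The resulting 9×27 matrix has rank 8, and its Smith normal form has invariant factors (1,1,1,1,1,1,1,1).

Boundary ∂_2: C_2 → C_1 acts by ∂[p,q,r] = [q,r] − [p,r] + [p,q]. For instance
  ∂[1,3,8] = [3,8] − [1,8] + [1,3],
  ∂[2,5,8] = [5,8] − [2,8] + [2,5].
The resulting 27×18 matrix has rank 17, and its Smith normal form has invariant factors (1,1,1,1,1,1,1,1,1,1,1,1,1,1,1,1,1).

From H_k ≅ ker(∂_k) / im(∂_{k+1}) we obtain:

  H_0: rank C_0 − rank ∂_1 = 9 − 8 = 1, and the invariant factors of ∂_1 are all 1, so H_0 = Z.
  H_1: rank ker ∂_1 − rank ∂_2 = (27 − 8) − 17 = 2, and the invariant factors of ∂_2 are all 1, so H_1 = Z^2.
  H_2: rank ker ∂_2 − rank ∂_3 = (18 − 17) − 0 = 1, and there is no ∂_3, so H_2 = Z.

As a check, the Euler characteristic is 9 − 27 + 18 = 0, which agrees with 1 − 2 + 1 = 0.

H_0 = Z,  H_1 = Z^2,  H_2 = Z.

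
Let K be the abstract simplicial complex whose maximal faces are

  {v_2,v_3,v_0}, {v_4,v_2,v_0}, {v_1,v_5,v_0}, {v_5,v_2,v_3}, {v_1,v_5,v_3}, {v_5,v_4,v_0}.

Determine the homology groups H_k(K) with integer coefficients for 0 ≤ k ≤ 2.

H_0 ≅ Z,  H_1 ≅ Z,  H_2 = 0.

We work with the vertex ordering v_0 < v_1 < v_2 < v_3 < v_4 < v_5. The simplices of K, each written with vertices in increasing order, are:

  0-simplices (6): [v_0], [v_1], [v_2], [v_3], [v_4], [v_5]
  1-simplices (12): [v_0,v_1], [v_0,v_2], [v_0,v_3], [v_0,v_4], [v_0,v_5], [v_1,v_3], [v_1,v_5], [v_2,v_3], [v_2,v_4], [v_2,v_5], [v_3,v_5], [v_4,v_5]
  2-simplices (6): [v_0,v_1,v_5], [v_0,v_2,v_3], [v_0,v_2,v_4], [v_0,v_4,v_5], [v_1,v_3,v_5], [v_2,v_3,v_5]

so the chain groups are C_0 ≅ Z^6, C_1 ≅ Z^12, C_2 ≅ Z^6.

Boundary ∂_1: C_1 → C_0 is given by ∂[p,q] = [q] − [p]. For instance
  ∂[v_0,v_4] = [v_4] − [v_0].
As a 6×12 matrix over Z this has rank 5, with invariant factors (1,1,1,1,1).

The boundary map ∂_2: C_2 → C_1 sends each 2-simplex [p,q,r] to [q,r] − [p,r] + [p,q]. For instance
  ∂[v_1,v_3,v_5] = [v_3,v_5] − [v_1,v_5] + [v_1,v_3],
  ∂[v_0,v_1,v_5] = [v_1,v_5] − [v_0,v_5] + [v_0,v_1].
As a 12×6 matrix over Z this has rank 6, with invariant factors (1,1,1,1,1,1).

From H_k ≅ ker(∂_k) / im(∂_{k+1}) we obtain:

  H_0: rank C_0 − rank ∂_1 = 6 − 5 = 1, and the invariant factors of ∂_1 are all 1, so H_0 ≅ Z.
  H_1: rank ker ∂_1 − rank ∂_2 = (12 − 5) − 6 = 1, and the invariant factors of ∂_2 are all 1, so H_1 ≅ Z.
  H_2: rank ker ∂_2 − rank ∂_3 = (6 − 6) − 0 = 0, and there is no ∂_3, so H_2 ≅ 0.

As a check, the Euler characteristic is 6 − 12 + 6 = 0, which agrees with 1 − 1 + 0 = 0.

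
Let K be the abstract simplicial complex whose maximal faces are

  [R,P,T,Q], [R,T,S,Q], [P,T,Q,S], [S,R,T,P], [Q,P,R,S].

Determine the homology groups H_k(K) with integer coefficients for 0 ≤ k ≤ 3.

Fix the vertex order P < Q < R < S < T and write every simplex with vertices in increasing order. Then dim K = 3 and the simplices of K are:

  0-simplices (5): P, Q, R, S, T
  1-simplices (10): PQ, PR, PS, PT, QR, QS, QT, RS, RT, ST
  2-simplices (10): PQR, PQS, PQT, PRS, PRT, PST, QRS, QRT, QST, RST
  3-simplices (5): PQRS, PQRT, PQST, PRST, QRST

Hence C_0 ≅ Z^5, C_1 ≅ Z^10, C_2 ≅ Z^10, C_3 ≅ Z^5.

Boundary ∂_1: C_1 → C_0 is given by ∂[p,q] = [q] − [p]. For instance
  ∂PT = T − P.
The resulting 5×10 matrix has rank 4, and its Smith normal form has invariant factors (1,1,1,1).

The boundary map ∂_2: C_2 → C_1 sends each 2-simplex [p,q,r] to [q,r] − [p,r] + [p,q]. For instance
  ∂PRS = RS − PS + PR,
  ∂PQT = QT − PT + PQ.
The resulting 10×10 matrix has rank 6, and its Smith normal form has invariant factors (1,1,1,1,1,1).

The boundary map ∂_3: C_3 → C_2 sends each 3-simplex σ to the alternating sum Σ_i (−1)^i (σ with its i-th vertex removed). For instance
  ∂PQRT = QRT − PRT + PQT − PQR,
  ∂PRST = RST − PST + PRT − PRS.
As a 10×5 matrix over Z this has rank 4, with invariant factors (1,1,1,1).

From H_k ≅ ker(∂_k) / im(∂_{k+1}) we obtain:

  H_0: rank C_0 − rank ∂_1 = 5 − 4 = 1, and the invariant factors of ∂_1 are all 1, so H_0 = Z.
  H_1: rank ker ∂_1 − rank ∂_2 = (10 − 4) − 6 = 0, and the invariant factors of ∂_2 are all 1, so H_1 = 0.
  H_2: rank ker ∂_2 − rank ∂_3 = (10 − 6) − 4 = 0, and the invariant factors of ∂_3 are all 1, so H_2 = 0.
  H_3: rank ker ∂_3 − rank ∂_4 = (5 − 4) − 0 = 1, and there is no ∂_4, so H_3 = Z.

As a check, the Euler characteristic is 5 − 10 + 10 − 5 = 0, which agrees with 1 − 0 + 0 − 1 = 0.
(K is a triangulation of the 3-sphere S^3.)

H_0 ≅ Z,  H_1 = 0,  H_2 = 0,  H_3 ≅ Z.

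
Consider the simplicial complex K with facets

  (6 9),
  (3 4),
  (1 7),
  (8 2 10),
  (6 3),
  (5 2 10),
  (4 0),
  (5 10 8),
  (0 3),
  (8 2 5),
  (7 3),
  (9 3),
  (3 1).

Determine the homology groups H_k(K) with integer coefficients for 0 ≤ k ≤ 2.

H_0 ≅ Z^2,  H_1 ≅ Z^3,  H_2 ≅ Z.

K has 11 vertices, 15 edges, 4 triangles.
rank ∂_0 = 0, rank ∂_1 = 9 ⇒ b_0 = 11 − 0 − 9 = 2; all invariant factors of ∂_1 are 1 so no torsion. So H_0 = Z^2.
rank ∂_1 = 9, rank ∂_2 = 3 ⇒ b_1 = 15 − 9 − 3 = 3; all invariant factors of ∂_2 are 1 so no torsion. So H_1 = Z^3.
rank ∂_2 = 3, rank ∂_3 = 0 ⇒ b_2 = 4 − 3 − 0 = 1. So H_2 = Z.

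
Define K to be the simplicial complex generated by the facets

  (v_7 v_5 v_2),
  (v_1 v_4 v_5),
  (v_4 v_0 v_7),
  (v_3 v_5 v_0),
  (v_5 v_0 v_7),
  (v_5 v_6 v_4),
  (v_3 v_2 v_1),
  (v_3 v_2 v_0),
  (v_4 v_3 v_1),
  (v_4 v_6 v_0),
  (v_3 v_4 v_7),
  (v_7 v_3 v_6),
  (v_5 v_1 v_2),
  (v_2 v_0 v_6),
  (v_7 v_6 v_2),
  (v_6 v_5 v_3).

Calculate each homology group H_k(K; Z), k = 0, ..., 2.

Order the vertices as v_0 < v_1 < v_2 < v_3 < v_4 < v_5 < v_6 < v_7. Listing each simplex with vertices in this order, K has dimension 2 with simplices:

  0-simplices (8): [v_0], [v_1], [v_2], [v_3], [v_4], [v_5], [v_6], [v_7]
  1-simplices (24): (24 of them)
  2-simplices (16): (16 of them)

Hence C_0 ≅ Z^8, C_1 ≅ Z^24, C_2 ≅ Z^16.

Boundary ∂_1: C_1 → C_0 is given by ∂[p,q] = [q] − [p]. For instance
  ∂[v_3,v_7] = [v_7] − [v_3].
The 8×24 boundary matrix has rank 7 and Smith normal form diag(1,1,1,1,1,1,1).

∂_2: C_2 → C_1 sends each 2-simplex [p,q,r] to [q,r] − [p,r] + [p,q]. For instance
  ∂[v_1,v_2,v_5] = [v_2,v_5] − [v_1,v_5] + [v_1,v_2],
  ∂[v_3,v_4,v_7] = [v_4,v_7] − [v_3,v_7] + [v_3,v_4].
As a 24×16 matrix over Z this has rank 15, with invariant factors (1,1,1,1,1,1,1,1,1,1,1,1,1,1,1).

Now H_k = ker ∂_k / im ∂_{k+1}, so:

  H_0: rank C_0 − rank ∂_1 = 8 − 7 = 1, and the invariant factors of ∂_1 are all 1, so H_0 = Z.
  H_1: rank ker ∂_1 − rank ∂_2 = (24 − 7) − 15 = 2, and the invariant factors of ∂_2 are all 1, so H_1 = Z^2.
  H_2: rank ker ∂_2 − rank ∂_3 = (16 − 15) − 0 = 1, and there is no ∂_3, so H_2 = Z.

As a check, the Euler characteristic is 8 − 24 + 16 = 0, which agrees with 1 − 2 + 1 = 0.

H_0 ≅ Z,  H_1 ≅ Z^2,  H_2 ≅ Z.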